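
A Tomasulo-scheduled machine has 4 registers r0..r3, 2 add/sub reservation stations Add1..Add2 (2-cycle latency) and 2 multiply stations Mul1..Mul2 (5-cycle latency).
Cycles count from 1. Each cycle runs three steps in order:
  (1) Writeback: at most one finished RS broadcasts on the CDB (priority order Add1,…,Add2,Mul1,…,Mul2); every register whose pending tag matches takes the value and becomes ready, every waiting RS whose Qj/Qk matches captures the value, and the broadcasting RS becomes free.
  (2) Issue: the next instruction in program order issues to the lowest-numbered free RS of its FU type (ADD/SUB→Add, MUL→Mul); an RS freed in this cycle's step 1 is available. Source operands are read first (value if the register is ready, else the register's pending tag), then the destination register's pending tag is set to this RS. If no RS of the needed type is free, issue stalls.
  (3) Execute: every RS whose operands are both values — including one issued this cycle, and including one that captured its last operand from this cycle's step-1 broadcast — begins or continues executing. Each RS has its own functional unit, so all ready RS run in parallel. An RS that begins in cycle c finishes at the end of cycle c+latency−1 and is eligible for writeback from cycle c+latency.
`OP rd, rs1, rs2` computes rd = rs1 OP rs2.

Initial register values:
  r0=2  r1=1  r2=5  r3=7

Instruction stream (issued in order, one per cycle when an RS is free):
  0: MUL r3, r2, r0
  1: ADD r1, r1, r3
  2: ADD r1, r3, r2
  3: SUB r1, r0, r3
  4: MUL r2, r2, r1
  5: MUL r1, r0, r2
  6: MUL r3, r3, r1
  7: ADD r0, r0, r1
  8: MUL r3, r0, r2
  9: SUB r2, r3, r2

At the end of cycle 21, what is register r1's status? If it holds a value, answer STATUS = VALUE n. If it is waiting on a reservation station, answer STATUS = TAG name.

STATUS = VALUE -80

c1: issue MUL r3<-Mul1 | r0:2,r1:1,r2:5,r3:Mul1
c2: issue ADD r1<-Add1 | r0:2,r1:Add1,r2:5,r3:Mul1
c3: issue ADD r1<-Add2 | r0:2,r1:Add2,r2:5,r3:Mul1
c4: stall | r0:2,r1:Add2,r2:5,r3:Mul1
c5: stall | r0:2,r1:Add2,r2:5,r3:Mul1
c6: CDB Mul1=10; stall | r0:2,r1:Add2,r2:5,r3:10
c7: stall | r0:2,r1:Add2,r2:5,r3:10
c8: CDB Add1=11; issue SUB r1<-Add1 | r0:2,r1:Add1,r2:5,r3:10
c9: CDB Add2=15; issue MUL r2<-Mul1 | r0:2,r1:Add1,r2:Mul1,r3:10
c10: CDB Add1=-8; issue MUL r1<-Mul2 | r0:2,r1:Mul2,r2:Mul1,r3:10
c11: stall | r0:2,r1:Mul2,r2:Mul1,r3:10
c12: stall | r0:2,r1:Mul2,r2:Mul1,r3:10
c13: stall | r0:2,r1:Mul2,r2:Mul1,r3:10
c14: stall | r0:2,r1:Mul2,r2:Mul1,r3:10
c15: CDB Mul1=-40; issue MUL r3<-Mul1 | r0:2,r1:Mul2,r2:-40,r3:Mul1
c16: issue ADD r0<-Add1 | r0:Add1,r1:Mul2,r2:-40,r3:Mul1
c17: stall | r0:Add1,r1:Mul2,r2:-40,r3:Mul1
c18: stall | r0:Add1,r1:Mul2,r2:-40,r3:Mul1
c19: stall | r0:Add1,r1:Mul2,r2:-40,r3:Mul1
c20: CDB Mul2=-80; issue MUL r3<-Mul2 | r0:Add1,r1:-80,r2:-40,r3:Mul2
c21: issue SUB r2<-Add2 | r0:Add1,r1:-80,r2:Add2,r3:Mul2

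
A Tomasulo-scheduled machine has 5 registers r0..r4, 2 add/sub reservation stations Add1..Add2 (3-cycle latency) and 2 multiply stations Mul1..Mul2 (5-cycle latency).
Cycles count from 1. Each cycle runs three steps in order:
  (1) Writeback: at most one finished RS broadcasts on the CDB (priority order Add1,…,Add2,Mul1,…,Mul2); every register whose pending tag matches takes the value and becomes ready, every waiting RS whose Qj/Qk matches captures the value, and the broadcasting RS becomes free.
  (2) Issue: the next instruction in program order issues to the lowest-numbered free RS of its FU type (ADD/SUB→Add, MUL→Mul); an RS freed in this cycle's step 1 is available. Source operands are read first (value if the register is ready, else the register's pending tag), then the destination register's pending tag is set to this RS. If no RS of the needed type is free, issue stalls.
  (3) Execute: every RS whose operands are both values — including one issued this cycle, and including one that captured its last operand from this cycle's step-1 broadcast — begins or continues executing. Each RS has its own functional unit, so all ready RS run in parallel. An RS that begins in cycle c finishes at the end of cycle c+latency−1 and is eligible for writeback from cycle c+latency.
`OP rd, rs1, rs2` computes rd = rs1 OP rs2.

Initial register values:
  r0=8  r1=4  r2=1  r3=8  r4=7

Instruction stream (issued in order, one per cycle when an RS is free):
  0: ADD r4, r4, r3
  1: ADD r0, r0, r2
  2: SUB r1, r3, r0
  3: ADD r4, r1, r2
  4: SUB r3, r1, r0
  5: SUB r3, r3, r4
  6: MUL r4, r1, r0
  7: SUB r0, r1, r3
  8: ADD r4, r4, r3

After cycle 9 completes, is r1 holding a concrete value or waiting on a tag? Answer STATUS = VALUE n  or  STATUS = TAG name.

STATUS = VALUE -1

  c1: issue ADD r4<-Add1  regs: r0:8,r1:4,r2:1,r3:8,r4:Add1
  c2: issue ADD r0<-Add2  regs: r0:Add2,r1:4,r2:1,r3:8,r4:Add1
  c3: stall  regs: r0:Add2,r1:4,r2:1,r3:8,r4:Add1
  c4: CDB Add1=15; issue SUB r1<-Add1  regs: r0:Add2,r1:Add1,r2:1,r3:8,r4:15
  c5: CDB Add2=9; issue ADD r4<-Add2  regs: r0:9,r1:Add1,r2:1,r3:8,r4:Add2
  c6: stall  regs: r0:9,r1:Add1,r2:1,r3:8,r4:Add2
  c7: stall  regs: r0:9,r1:Add1,r2:1,r3:8,r4:Add2
  c8: CDB Add1=-1; issue SUB r3<-Add1  regs: r0:9,r1:-1,r2:1,r3:Add1,r4:Add2
  c9: stall  regs: r0:9,r1:-1,r2:1,r3:Add1,r4:Add2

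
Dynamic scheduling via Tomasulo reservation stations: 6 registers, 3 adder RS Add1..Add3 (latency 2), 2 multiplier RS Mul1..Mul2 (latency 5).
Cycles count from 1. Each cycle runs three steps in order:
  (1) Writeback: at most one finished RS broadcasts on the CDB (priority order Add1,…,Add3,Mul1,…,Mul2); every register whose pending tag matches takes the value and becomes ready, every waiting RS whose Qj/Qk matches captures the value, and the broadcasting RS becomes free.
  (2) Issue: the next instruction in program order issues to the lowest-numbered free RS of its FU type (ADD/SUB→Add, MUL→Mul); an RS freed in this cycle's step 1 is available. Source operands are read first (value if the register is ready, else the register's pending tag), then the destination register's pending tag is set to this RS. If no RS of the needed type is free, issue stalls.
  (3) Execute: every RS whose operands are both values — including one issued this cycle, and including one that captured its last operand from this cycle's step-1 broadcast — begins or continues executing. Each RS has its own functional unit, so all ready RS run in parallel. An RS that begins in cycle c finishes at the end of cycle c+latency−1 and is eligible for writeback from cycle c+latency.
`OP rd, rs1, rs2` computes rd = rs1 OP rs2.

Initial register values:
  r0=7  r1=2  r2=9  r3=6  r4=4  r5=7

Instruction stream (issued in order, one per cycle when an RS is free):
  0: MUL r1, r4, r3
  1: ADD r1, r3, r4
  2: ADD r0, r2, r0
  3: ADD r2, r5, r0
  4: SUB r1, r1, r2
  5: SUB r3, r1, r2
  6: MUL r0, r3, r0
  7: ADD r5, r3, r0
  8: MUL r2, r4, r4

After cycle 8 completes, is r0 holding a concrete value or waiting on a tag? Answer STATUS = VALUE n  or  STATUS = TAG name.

cycle 1: issue MUL r1<-Mul1 // r0:7,r1:Mul1,r2:9,r3:6,r4:4,r5:7
cycle 2: issue ADD r1<-Add1 // r0:7,r1:Add1,r2:9,r3:6,r4:4,r5:7
cycle 3: issue ADD r0<-Add2 // r0:Add2,r1:Add1,r2:9,r3:6,r4:4,r5:7
cycle 4: CDB Add1=10; issue ADD r2<-Add1 // r0:Add2,r1:10,r2:Add1,r3:6,r4:4,r5:7
cycle 5: CDB Add2=16; issue SUB r1<-Add2 // r0:16,r1:Add2,r2:Add1,r3:6,r4:4,r5:7
cycle 6: CDB Mul1=24; issue SUB r3<-Add3 // r0:16,r1:Add2,r2:Add1,r3:Add3,r4:4,r5:7
cycle 7: CDB Add1=23; issue MUL r0<-Mul1 // r0:Mul1,r1:Add2,r2:23,r3:Add3,r4:4,r5:7
cycle 8: issue ADD r5<-Add1 // r0:Mul1,r1:Add2,r2:23,r3:Add3,r4:4,r5:Add1

STATUS = TAG Mul1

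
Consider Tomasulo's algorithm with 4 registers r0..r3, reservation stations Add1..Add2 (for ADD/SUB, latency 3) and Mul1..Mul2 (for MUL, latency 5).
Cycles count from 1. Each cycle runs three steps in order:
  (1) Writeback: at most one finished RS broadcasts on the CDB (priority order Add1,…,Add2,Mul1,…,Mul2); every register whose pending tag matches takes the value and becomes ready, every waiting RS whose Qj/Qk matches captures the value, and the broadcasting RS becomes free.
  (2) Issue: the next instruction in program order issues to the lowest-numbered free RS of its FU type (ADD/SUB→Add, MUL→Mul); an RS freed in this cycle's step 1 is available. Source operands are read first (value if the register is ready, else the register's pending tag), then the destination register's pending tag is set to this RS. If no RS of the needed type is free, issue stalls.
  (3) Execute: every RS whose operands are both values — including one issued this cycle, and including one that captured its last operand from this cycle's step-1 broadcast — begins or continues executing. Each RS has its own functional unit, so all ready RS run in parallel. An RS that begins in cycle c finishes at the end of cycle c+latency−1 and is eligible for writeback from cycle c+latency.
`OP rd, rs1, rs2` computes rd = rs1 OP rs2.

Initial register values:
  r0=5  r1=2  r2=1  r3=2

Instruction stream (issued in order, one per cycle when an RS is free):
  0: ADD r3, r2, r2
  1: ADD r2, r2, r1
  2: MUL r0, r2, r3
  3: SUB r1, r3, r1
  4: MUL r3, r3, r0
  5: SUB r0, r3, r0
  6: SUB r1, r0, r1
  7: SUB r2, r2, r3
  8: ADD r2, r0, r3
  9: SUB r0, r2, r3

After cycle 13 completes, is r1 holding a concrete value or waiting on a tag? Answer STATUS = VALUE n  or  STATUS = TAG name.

STATUS = TAG Add1

c1: issue ADD r3<-Add1 | r0:5,r1:2,r2:1,r3:Add1
c2: issue ADD r2<-Add2 | r0:5,r1:2,r2:Add2,r3:Add1
c3: issue MUL r0<-Mul1 | r0:Mul1,r1:2,r2:Add2,r3:Add1
c4: CDB Add1=2; issue SUB r1<-Add1 | r0:Mul1,r1:Add1,r2:Add2,r3:2
c5: CDB Add2=3; issue MUL r3<-Mul2 | r0:Mul1,r1:Add1,r2:3,r3:Mul2
c6: issue SUB r0<-Add2 | r0:Add2,r1:Add1,r2:3,r3:Mul2
c7: CDB Add1=0; issue SUB r1<-Add1 | r0:Add2,r1:Add1,r2:3,r3:Mul2
c8: stall | r0:Add2,r1:Add1,r2:3,r3:Mul2
c9: stall | r0:Add2,r1:Add1,r2:3,r3:Mul2
c10: CDB Mul1=6; stall | r0:Add2,r1:Add1,r2:3,r3:Mul2
c11: stall | r0:Add2,r1:Add1,r2:3,r3:Mul2
c12: stall | r0:Add2,r1:Add1,r2:3,r3:Mul2
c13: stall | r0:Add2,r1:Add1,r2:3,r3:Mul2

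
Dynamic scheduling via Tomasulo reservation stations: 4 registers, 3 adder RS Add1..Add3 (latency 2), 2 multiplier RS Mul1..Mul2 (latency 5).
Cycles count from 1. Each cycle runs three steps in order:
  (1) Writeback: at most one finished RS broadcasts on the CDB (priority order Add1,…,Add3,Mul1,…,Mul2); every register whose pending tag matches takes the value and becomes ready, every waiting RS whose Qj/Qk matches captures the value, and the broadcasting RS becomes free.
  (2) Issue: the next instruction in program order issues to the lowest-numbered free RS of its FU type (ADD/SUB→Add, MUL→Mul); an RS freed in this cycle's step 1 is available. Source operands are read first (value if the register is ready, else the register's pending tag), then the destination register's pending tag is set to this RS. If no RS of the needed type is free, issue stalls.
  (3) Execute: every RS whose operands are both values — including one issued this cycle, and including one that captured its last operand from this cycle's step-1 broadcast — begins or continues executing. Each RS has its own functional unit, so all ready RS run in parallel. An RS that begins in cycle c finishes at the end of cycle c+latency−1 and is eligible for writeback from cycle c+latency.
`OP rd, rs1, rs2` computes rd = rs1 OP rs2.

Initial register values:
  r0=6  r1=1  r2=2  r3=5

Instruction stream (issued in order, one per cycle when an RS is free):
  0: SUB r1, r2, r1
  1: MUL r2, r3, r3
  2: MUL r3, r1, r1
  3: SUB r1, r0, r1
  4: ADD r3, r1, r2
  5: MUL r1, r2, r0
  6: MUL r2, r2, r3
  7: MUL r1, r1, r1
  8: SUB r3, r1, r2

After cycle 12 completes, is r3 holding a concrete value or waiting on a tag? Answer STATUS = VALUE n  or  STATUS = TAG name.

c1: issue SUB r1<-Add1 | r0:6,r1:Add1,r2:2,r3:5
c2: issue MUL r2<-Mul1 | r0:6,r1:Add1,r2:Mul1,r3:5
c3: CDB Add1=1; issue MUL r3<-Mul2 | r0:6,r1:1,r2:Mul1,r3:Mul2
c4: issue SUB r1<-Add1 | r0:6,r1:Add1,r2:Mul1,r3:Mul2
c5: issue ADD r3<-Add2 | r0:6,r1:Add1,r2:Mul1,r3:Add2
c6: CDB Add1=5; stall | r0:6,r1:5,r2:Mul1,r3:Add2
c7: CDB Mul1=25; issue MUL r1<-Mul1 | r0:6,r1:Mul1,r2:25,r3:Add2
c8: CDB Mul2=1; issue MUL r2<-Mul2 | r0:6,r1:Mul1,r2:Mul2,r3:Add2
c9: CDB Add2=30; stall | r0:6,r1:Mul1,r2:Mul2,r3:30
c10: stall | r0:6,r1:Mul1,r2:Mul2,r3:30
c11: stall | r0:6,r1:Mul1,r2:Mul2,r3:30
c12: CDB Mul1=150; issue MUL r1<-Mul1 | r0:6,r1:Mul1,r2:Mul2,r3:30

STATUS = VALUE 30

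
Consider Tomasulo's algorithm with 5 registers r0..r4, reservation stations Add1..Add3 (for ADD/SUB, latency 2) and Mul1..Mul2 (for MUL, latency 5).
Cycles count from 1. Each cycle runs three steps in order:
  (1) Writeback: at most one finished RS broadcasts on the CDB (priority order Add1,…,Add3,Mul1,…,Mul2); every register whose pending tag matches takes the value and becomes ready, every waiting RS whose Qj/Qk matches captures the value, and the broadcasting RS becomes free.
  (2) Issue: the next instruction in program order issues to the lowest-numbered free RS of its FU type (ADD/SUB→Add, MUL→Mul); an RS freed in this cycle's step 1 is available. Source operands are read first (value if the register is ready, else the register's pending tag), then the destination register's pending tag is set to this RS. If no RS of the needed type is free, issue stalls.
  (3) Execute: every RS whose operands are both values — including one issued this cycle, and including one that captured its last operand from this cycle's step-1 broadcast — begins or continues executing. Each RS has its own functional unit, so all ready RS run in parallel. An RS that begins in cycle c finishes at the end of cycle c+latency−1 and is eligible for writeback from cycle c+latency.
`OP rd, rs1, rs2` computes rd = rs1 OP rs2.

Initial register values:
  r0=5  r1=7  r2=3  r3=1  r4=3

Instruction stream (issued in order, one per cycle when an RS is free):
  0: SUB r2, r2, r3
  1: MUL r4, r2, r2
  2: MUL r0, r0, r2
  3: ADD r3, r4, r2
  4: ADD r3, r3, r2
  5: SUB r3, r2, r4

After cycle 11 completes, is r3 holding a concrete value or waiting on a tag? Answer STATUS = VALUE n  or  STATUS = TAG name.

STATUS = VALUE -2

cycle 1: issue SUB r2<-Add1 // r0:5,r1:7,r2:Add1,r3:1,r4:3
cycle 2: issue MUL r4<-Mul1 // r0:5,r1:7,r2:Add1,r3:1,r4:Mul1
cycle 3: CDB Add1=2; issue MUL r0<-Mul2 // r0:Mul2,r1:7,r2:2,r3:1,r4:Mul1
cycle 4: issue ADD r3<-Add1 // r0:Mul2,r1:7,r2:2,r3:Add1,r4:Mul1
cycle 5: issue ADD r3<-Add2 // r0:Mul2,r1:7,r2:2,r3:Add2,r4:Mul1
cycle 6: issue SUB r3<-Add3 // r0:Mul2,r1:7,r2:2,r3:Add3,r4:Mul1
cycle 7: - // r0:Mul2,r1:7,r2:2,r3:Add3,r4:Mul1
cycle 8: CDB Mul1=4 // r0:Mul2,r1:7,r2:2,r3:Add3,r4:4
cycle 9: CDB Mul2=10 // r0:10,r1:7,r2:2,r3:Add3,r4:4
cycle 10: CDB Add1=6 // r0:10,r1:7,r2:2,r3:Add3,r4:4
cycle 11: CDB Add3=-2 // r0:10,r1:7,r2:2,r3:-2,r4:4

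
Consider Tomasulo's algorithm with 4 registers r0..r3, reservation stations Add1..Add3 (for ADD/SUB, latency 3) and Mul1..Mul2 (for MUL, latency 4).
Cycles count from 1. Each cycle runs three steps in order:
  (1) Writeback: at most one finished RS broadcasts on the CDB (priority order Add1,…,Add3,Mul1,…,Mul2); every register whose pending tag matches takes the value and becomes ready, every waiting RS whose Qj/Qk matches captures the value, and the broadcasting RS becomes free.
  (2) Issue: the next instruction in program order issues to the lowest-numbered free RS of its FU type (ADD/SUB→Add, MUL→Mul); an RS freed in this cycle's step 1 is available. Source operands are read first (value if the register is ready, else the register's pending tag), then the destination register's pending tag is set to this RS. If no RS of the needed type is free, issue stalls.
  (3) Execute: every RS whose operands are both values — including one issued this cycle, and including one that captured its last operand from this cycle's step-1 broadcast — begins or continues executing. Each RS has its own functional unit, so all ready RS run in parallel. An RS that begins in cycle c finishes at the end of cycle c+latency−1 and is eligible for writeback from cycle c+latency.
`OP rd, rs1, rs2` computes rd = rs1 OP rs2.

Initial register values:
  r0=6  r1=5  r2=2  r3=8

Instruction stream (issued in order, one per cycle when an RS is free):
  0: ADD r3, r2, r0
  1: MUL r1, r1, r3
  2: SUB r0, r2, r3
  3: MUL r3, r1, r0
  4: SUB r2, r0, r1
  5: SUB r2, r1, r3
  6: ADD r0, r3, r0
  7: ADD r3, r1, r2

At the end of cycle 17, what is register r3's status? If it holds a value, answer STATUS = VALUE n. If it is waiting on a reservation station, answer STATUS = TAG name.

  c1: issue ADD r3<-Add1  regs: r0:6,r1:5,r2:2,r3:Add1
  c2: issue MUL r1<-Mul1  regs: r0:6,r1:Mul1,r2:2,r3:Add1
  c3: issue SUB r0<-Add2  regs: r0:Add2,r1:Mul1,r2:2,r3:Add1
  c4: CDB Add1=8; issue MUL r3<-Mul2  regs: r0:Add2,r1:Mul1,r2:2,r3:Mul2
  c5: issue SUB r2<-Add1  regs: r0:Add2,r1:Mul1,r2:Add1,r3:Mul2
  c6: issue SUB r2<-Add3  regs: r0:Add2,r1:Mul1,r2:Add3,r3:Mul2
  c7: CDB Add2=-6; issue ADD r0<-Add2  regs: r0:Add2,r1:Mul1,r2:Add3,r3:Mul2
  c8: CDB Mul1=40; stall  regs: r0:Add2,r1:40,r2:Add3,r3:Mul2
  c9: stall  regs: r0:Add2,r1:40,r2:Add3,r3:Mul2
  c10: stall  regs: r0:Add2,r1:40,r2:Add3,r3:Mul2
  c11: CDB Add1=-46; issue ADD r3<-Add1  regs: r0:Add2,r1:40,r2:Add3,r3:Add1
  c12: CDB Mul2=-240  regs: r0:Add2,r1:40,r2:Add3,r3:Add1
  c13: -  regs: r0:Add2,r1:40,r2:Add3,r3:Add1
  c14: -  regs: r0:Add2,r1:40,r2:Add3,r3:Add1
  c15: CDB Add2=-246  regs: r0:-246,r1:40,r2:Add3,r3:Add1
  c16: CDB Add3=280  regs: r0:-246,r1:40,r2:280,r3:Add1
  c17: -  regs: r0:-246,r1:40,r2:280,r3:Add1

STATUS = TAG Add1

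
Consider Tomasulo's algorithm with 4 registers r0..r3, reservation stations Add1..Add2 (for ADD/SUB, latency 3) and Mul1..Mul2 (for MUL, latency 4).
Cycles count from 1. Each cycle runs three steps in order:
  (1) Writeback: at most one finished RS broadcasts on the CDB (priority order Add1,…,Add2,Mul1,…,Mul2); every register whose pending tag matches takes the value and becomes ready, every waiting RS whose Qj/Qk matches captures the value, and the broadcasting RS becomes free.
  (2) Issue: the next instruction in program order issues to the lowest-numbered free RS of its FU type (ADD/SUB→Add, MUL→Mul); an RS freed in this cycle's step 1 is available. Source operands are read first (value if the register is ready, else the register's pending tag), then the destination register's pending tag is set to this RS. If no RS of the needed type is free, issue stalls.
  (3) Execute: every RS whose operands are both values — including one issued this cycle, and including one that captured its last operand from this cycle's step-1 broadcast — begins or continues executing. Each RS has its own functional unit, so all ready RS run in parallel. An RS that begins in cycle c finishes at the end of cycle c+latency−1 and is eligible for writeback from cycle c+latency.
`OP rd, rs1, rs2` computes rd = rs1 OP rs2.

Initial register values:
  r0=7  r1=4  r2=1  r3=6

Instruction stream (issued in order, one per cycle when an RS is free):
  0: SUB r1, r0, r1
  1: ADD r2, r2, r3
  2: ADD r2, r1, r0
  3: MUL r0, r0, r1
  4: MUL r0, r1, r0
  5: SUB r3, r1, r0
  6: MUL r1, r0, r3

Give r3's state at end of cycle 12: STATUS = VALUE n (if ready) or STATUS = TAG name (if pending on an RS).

c1: issue SUB r1<-Add1 | r0:7,r1:Add1,r2:1,r3:6
c2: issue ADD r2<-Add2 | r0:7,r1:Add1,r2:Add2,r3:6
c3: stall | r0:7,r1:Add1,r2:Add2,r3:6
c4: CDB Add1=3; issue ADD r2<-Add1 | r0:7,r1:3,r2:Add1,r3:6
c5: CDB Add2=7; issue MUL r0<-Mul1 | r0:Mul1,r1:3,r2:Add1,r3:6
c6: issue MUL r0<-Mul2 | r0:Mul2,r1:3,r2:Add1,r3:6
c7: CDB Add1=10; issue SUB r3<-Add1 | r0:Mul2,r1:3,r2:10,r3:Add1
c8: stall | r0:Mul2,r1:3,r2:10,r3:Add1
c9: CDB Mul1=21; issue MUL r1<-Mul1 | r0:Mul2,r1:Mul1,r2:10,r3:Add1
c10: - | r0:Mul2,r1:Mul1,r2:10,r3:Add1
c11: - | r0:Mul2,r1:Mul1,r2:10,r3:Add1
c12: - | r0:Mul2,r1:Mul1,r2:10,r3:Add1

STATUS = TAG Add1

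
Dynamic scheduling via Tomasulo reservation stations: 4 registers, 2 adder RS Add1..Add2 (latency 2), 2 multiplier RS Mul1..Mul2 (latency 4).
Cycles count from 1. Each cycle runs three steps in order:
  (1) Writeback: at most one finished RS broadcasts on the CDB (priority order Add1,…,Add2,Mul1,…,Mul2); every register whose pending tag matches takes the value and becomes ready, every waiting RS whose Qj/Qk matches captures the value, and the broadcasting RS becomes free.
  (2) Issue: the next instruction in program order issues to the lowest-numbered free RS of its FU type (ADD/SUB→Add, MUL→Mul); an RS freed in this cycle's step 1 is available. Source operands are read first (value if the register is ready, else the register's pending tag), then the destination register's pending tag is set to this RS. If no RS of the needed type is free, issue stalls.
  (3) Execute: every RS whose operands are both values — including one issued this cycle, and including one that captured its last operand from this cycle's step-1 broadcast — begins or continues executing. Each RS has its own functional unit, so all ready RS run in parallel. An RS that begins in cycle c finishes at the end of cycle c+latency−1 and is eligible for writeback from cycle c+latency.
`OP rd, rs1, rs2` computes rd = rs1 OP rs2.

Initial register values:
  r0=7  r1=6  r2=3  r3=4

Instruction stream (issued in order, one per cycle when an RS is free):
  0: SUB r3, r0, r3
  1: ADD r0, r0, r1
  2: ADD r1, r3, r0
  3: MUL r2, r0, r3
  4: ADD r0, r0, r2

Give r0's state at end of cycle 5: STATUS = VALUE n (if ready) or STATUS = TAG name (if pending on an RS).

STATUS = TAG Add2

cycle 1: issue SUB r3<-Add1 // r0:7,r1:6,r2:3,r3:Add1
cycle 2: issue ADD r0<-Add2 // r0:Add2,r1:6,r2:3,r3:Add1
cycle 3: CDB Add1=3; issue ADD r1<-Add1 // r0:Add2,r1:Add1,r2:3,r3:3
cycle 4: CDB Add2=13; issue MUL r2<-Mul1 // r0:13,r1:Add1,r2:Mul1,r3:3
cycle 5: issue ADD r0<-Add2 // r0:Add2,r1:Add1,r2:Mul1,r3:3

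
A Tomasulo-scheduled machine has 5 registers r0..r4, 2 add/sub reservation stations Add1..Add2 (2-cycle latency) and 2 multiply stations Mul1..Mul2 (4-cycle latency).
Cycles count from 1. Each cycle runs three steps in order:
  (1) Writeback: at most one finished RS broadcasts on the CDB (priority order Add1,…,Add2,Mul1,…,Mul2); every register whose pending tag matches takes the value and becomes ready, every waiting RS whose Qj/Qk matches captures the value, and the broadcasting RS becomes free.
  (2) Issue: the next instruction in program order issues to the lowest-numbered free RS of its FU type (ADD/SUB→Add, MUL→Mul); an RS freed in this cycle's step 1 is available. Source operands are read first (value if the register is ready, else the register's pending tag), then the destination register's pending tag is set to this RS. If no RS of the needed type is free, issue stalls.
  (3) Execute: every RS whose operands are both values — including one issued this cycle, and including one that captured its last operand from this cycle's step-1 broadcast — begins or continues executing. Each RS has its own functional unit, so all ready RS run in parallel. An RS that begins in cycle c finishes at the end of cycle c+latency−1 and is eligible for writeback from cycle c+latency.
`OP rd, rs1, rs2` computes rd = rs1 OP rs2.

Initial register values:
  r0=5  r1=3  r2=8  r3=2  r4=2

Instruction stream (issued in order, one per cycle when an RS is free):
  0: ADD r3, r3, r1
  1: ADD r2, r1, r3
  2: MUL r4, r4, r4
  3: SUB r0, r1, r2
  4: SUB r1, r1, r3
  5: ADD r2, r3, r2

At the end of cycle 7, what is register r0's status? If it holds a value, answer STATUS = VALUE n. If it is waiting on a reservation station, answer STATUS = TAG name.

STATUS = VALUE -5

c1: issue ADD r3<-Add1 | r0:5,r1:3,r2:8,r3:Add1,r4:2
c2: issue ADD r2<-Add2 | r0:5,r1:3,r2:Add2,r3:Add1,r4:2
c3: CDB Add1=5; issue MUL r4<-Mul1 | r0:5,r1:3,r2:Add2,r3:5,r4:Mul1
c4: issue SUB r0<-Add1 | r0:Add1,r1:3,r2:Add2,r3:5,r4:Mul1
c5: CDB Add2=8; issue SUB r1<-Add2 | r0:Add1,r1:Add2,r2:8,r3:5,r4:Mul1
c6: stall | r0:Add1,r1:Add2,r2:8,r3:5,r4:Mul1
c7: CDB Add1=-5; issue ADD r2<-Add1 | r0:-5,r1:Add2,r2:Add1,r3:5,r4:Mul1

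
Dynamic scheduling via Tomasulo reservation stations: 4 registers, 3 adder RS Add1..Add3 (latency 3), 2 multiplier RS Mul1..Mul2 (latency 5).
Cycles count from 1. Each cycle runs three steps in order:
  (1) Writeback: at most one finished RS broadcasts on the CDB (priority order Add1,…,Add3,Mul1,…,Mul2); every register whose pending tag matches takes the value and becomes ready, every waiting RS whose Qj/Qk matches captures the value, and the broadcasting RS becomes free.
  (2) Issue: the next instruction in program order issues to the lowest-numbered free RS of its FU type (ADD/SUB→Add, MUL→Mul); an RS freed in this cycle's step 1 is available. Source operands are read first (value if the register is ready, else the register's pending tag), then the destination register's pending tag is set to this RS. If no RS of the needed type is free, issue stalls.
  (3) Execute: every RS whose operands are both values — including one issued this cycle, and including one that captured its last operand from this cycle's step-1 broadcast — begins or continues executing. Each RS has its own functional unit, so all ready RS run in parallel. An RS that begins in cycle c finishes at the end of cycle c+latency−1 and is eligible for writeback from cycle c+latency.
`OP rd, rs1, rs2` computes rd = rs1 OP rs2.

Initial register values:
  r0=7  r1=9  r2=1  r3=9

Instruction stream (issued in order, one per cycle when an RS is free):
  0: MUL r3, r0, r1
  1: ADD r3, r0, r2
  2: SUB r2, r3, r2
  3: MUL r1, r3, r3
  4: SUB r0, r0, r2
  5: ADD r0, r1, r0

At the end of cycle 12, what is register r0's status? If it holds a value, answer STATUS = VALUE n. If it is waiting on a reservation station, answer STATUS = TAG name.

  c1: issue MUL r3<-Mul1  regs: r0:7,r1:9,r2:1,r3:Mul1
  c2: issue ADD r3<-Add1  regs: r0:7,r1:9,r2:1,r3:Add1
  c3: issue SUB r2<-Add2  regs: r0:7,r1:9,r2:Add2,r3:Add1
  c4: issue MUL r1<-Mul2  regs: r0:7,r1:Mul2,r2:Add2,r3:Add1
  c5: CDB Add1=8; issue SUB r0<-Add1  regs: r0:Add1,r1:Mul2,r2:Add2,r3:8
  c6: CDB Mul1=63; issue ADD r0<-Add3  regs: r0:Add3,r1:Mul2,r2:Add2,r3:8
  c7: -  regs: r0:Add3,r1:Mul2,r2:Add2,r3:8
  c8: CDB Add2=7  regs: r0:Add3,r1:Mul2,r2:7,r3:8
  c9: -  regs: r0:Add3,r1:Mul2,r2:7,r3:8
  c10: CDB Mul2=64  regs: r0:Add3,r1:64,r2:7,r3:8
  c11: CDB Add1=0  regs: r0:Add3,r1:64,r2:7,r3:8
  c12: -  regs: r0:Add3,r1:64,r2:7,r3:8

STATUS = TAG Add3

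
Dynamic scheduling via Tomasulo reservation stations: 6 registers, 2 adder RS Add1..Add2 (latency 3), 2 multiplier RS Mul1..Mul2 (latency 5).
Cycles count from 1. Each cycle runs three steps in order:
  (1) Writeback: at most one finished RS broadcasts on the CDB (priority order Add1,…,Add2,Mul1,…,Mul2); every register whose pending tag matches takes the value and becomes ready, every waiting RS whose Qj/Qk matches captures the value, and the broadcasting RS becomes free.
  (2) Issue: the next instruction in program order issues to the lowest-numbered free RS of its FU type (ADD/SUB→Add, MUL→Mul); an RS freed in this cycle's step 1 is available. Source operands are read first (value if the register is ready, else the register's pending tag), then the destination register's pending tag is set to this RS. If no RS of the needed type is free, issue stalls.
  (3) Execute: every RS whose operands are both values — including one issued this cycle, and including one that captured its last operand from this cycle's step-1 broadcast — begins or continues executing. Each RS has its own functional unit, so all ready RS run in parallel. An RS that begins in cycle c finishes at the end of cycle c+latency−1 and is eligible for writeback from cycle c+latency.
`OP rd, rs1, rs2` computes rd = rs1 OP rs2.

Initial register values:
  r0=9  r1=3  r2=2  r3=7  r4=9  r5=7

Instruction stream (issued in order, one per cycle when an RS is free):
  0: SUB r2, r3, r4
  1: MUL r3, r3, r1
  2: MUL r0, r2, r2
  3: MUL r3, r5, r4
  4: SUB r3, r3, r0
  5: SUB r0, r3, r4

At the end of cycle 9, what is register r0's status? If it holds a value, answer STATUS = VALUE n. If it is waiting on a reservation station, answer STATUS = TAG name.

cycle 1: issue SUB r2<-Add1 // r0:9,r1:3,r2:Add1,r3:7,r4:9,r5:7
cycle 2: issue MUL r3<-Mul1 // r0:9,r1:3,r2:Add1,r3:Mul1,r4:9,r5:7
cycle 3: issue MUL r0<-Mul2 // r0:Mul2,r1:3,r2:Add1,r3:Mul1,r4:9,r5:7
cycle 4: CDB Add1=-2; stall // r0:Mul2,r1:3,r2:-2,r3:Mul1,r4:9,r5:7
cycle 5: stall // r0:Mul2,r1:3,r2:-2,r3:Mul1,r4:9,r5:7
cycle 6: stall // r0:Mul2,r1:3,r2:-2,r3:Mul1,r4:9,r5:7
cycle 7: CDB Mul1=21; issue MUL r3<-Mul1 // r0:Mul2,r1:3,r2:-2,r3:Mul1,r4:9,r5:7
cycle 8: issue SUB r3<-Add1 // r0:Mul2,r1:3,r2:-2,r3:Add1,r4:9,r5:7
cycle 9: CDB Mul2=4; issue SUB r0<-Add2 // r0:Add2,r1:3,r2:-2,r3:Add1,r4:9,r5:7

STATUS = TAG Add2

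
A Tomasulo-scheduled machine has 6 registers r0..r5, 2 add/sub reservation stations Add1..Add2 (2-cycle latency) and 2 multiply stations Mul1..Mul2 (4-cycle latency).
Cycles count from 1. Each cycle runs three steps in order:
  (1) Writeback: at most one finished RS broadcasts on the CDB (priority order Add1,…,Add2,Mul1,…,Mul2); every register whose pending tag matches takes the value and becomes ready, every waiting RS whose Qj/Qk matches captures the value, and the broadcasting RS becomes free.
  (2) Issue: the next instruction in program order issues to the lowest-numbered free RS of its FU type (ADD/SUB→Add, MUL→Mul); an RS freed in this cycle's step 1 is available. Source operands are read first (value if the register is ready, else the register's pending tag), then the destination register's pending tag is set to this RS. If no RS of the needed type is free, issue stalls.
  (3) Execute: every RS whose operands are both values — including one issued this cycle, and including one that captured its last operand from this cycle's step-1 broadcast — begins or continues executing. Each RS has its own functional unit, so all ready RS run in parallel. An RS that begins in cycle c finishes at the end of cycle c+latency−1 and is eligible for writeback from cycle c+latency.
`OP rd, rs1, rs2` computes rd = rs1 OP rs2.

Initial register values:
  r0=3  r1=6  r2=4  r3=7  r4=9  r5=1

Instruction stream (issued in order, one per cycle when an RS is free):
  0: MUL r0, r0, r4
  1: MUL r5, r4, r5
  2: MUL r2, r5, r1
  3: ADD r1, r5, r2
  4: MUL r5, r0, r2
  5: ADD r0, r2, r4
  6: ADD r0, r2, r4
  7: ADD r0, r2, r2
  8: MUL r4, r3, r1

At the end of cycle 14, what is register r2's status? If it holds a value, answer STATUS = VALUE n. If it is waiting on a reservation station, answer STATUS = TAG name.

  c1: issue MUL r0<-Mul1  regs: r0:Mul1,r1:6,r2:4,r3:7,r4:9,r5:1
  c2: issue MUL r5<-Mul2  regs: r0:Mul1,r1:6,r2:4,r3:7,r4:9,r5:Mul2
  c3: stall  regs: r0:Mul1,r1:6,r2:4,r3:7,r4:9,r5:Mul2
  c4: stall  regs: r0:Mul1,r1:6,r2:4,r3:7,r4:9,r5:Mul2
  c5: CDB Mul1=27; issue MUL r2<-Mul1  regs: r0:27,r1:6,r2:Mul1,r3:7,r4:9,r5:Mul2
  c6: CDB Mul2=9; issue ADD r1<-Add1  regs: r0:27,r1:Add1,r2:Mul1,r3:7,r4:9,r5:9
  c7: issue MUL r5<-Mul2  regs: r0:27,r1:Add1,r2:Mul1,r3:7,r4:9,r5:Mul2
  c8: issue ADD r0<-Add2  regs: r0:Add2,r1:Add1,r2:Mul1,r3:7,r4:9,r5:Mul2
  c9: stall  regs: r0:Add2,r1:Add1,r2:Mul1,r3:7,r4:9,r5:Mul2
  c10: CDB Mul1=54; stall  regs: r0:Add2,r1:Add1,r2:54,r3:7,r4:9,r5:Mul2
  c11: stall  regs: r0:Add2,r1:Add1,r2:54,r3:7,r4:9,r5:Mul2
  c12: CDB Add1=63; issue ADD r0<-Add1  regs: r0:Add1,r1:63,r2:54,r3:7,r4:9,r5:Mul2
  c13: CDB Add2=63; issue ADD r0<-Add2  regs: r0:Add2,r1:63,r2:54,r3:7,r4:9,r5:Mul2
  c14: CDB Add1=63; issue MUL r4<-Mul1  regs: r0:Add2,r1:63,r2:54,r3:7,r4:Mul1,r5:Mul2

STATUS = VALUE 54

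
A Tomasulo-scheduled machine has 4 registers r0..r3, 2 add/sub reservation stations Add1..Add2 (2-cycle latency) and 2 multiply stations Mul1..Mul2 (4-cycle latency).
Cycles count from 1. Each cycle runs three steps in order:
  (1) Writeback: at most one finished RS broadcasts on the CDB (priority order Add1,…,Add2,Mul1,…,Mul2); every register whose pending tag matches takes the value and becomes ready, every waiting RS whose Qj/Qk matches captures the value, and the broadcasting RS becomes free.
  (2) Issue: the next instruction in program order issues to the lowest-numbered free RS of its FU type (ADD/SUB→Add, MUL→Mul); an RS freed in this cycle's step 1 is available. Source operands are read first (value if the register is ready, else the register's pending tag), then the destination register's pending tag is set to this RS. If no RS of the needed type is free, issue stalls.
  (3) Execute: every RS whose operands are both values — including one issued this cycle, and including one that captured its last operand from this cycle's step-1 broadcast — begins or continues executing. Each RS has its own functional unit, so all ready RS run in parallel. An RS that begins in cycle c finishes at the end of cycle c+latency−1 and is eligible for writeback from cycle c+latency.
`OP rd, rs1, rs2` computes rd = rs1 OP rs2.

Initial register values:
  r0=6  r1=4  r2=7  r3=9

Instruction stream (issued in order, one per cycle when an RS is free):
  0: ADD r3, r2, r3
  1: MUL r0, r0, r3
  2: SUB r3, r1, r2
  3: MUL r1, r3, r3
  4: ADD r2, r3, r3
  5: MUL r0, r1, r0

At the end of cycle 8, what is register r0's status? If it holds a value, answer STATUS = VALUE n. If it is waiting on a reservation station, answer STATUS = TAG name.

STATUS = TAG Mul1

  c1: issue ADD r3<-Add1  regs: r0:6,r1:4,r2:7,r3:Add1
  c2: issue MUL r0<-Mul1  regs: r0:Mul1,r1:4,r2:7,r3:Add1
  c3: CDB Add1=16; issue SUB r3<-Add1  regs: r0:Mul1,r1:4,r2:7,r3:Add1
  c4: issue MUL r1<-Mul2  regs: r0:Mul1,r1:Mul2,r2:7,r3:Add1
  c5: CDB Add1=-3; issue ADD r2<-Add1  regs: r0:Mul1,r1:Mul2,r2:Add1,r3:-3
  c6: stall  regs: r0:Mul1,r1:Mul2,r2:Add1,r3:-3
  c7: CDB Add1=-6; stall  regs: r0:Mul1,r1:Mul2,r2:-6,r3:-3
  c8: CDB Mul1=96; issue MUL r0<-Mul1  regs: r0:Mul1,r1:Mul2,r2:-6,r3:-3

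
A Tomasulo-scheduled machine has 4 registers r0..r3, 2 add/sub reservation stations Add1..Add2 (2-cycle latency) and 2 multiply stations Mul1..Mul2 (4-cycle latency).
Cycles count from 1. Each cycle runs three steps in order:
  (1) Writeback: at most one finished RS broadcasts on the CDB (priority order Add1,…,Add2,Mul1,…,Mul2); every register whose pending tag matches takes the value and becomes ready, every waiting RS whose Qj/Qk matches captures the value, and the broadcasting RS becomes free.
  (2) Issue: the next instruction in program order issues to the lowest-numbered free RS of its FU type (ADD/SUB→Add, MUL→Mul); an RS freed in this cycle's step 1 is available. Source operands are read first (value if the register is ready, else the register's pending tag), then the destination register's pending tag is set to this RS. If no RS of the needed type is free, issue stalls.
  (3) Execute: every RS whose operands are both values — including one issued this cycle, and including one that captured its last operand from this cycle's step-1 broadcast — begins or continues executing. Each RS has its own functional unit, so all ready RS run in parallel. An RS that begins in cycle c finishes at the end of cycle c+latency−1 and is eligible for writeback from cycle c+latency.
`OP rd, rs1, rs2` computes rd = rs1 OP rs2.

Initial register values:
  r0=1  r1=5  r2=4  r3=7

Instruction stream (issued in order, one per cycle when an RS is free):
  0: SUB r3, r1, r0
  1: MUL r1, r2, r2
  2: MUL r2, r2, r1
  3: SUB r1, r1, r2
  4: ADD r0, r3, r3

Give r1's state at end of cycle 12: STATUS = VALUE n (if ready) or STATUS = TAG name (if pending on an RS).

  c1: issue SUB r3<-Add1  regs: r0:1,r1:5,r2:4,r3:Add1
  c2: issue MUL r1<-Mul1  regs: r0:1,r1:Mul1,r2:4,r3:Add1
  c3: CDB Add1=4; issue MUL r2<-Mul2  regs: r0:1,r1:Mul1,r2:Mul2,r3:4
  c4: issue SUB r1<-Add1  regs: r0:1,r1:Add1,r2:Mul2,r3:4
  c5: issue ADD r0<-Add2  regs: r0:Add2,r1:Add1,r2:Mul2,r3:4
  c6: CDB Mul1=16  regs: r0:Add2,r1:Add1,r2:Mul2,r3:4
  c7: CDB Add2=8  regs: r0:8,r1:Add1,r2:Mul2,r3:4
  c8: -  regs: r0:8,r1:Add1,r2:Mul2,r3:4
  c9: -  regs: r0:8,r1:Add1,r2:Mul2,r3:4
  c10: CDB Mul2=64  regs: r0:8,r1:Add1,r2:64,r3:4
  c11: -  regs: r0:8,r1:Add1,r2:64,r3:4
  c12: CDB Add1=-48  regs: r0:8,r1:-48,r2:64,r3:4

STATUS = VALUE -48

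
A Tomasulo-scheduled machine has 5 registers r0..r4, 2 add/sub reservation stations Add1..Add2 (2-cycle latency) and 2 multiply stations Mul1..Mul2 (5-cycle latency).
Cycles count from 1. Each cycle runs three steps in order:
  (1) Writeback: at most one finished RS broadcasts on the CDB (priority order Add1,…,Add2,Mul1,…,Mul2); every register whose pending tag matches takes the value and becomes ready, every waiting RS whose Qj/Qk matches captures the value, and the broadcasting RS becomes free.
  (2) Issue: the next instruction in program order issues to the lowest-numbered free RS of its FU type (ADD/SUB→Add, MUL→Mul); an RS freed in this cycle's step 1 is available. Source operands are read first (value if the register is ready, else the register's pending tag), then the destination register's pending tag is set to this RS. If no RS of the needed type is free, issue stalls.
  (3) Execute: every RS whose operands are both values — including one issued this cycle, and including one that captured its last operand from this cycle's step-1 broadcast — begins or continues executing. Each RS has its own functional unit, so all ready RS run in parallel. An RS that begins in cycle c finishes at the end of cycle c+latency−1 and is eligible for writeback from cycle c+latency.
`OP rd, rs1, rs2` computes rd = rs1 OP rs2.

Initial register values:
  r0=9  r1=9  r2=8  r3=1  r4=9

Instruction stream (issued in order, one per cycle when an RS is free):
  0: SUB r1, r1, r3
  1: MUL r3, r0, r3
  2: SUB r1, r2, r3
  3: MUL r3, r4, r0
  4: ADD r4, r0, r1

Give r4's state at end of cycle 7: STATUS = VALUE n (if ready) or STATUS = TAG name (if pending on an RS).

STATUS = TAG Add2

  c1: issue SUB r1<-Add1  regs: r0:9,r1:Add1,r2:8,r3:1,r4:9
  c2: issue MUL r3<-Mul1  regs: r0:9,r1:Add1,r2:8,r3:Mul1,r4:9
  c3: CDB Add1=8; issue SUB r1<-Add1  regs: r0:9,r1:Add1,r2:8,r3:Mul1,r4:9
  c4: issue MUL r3<-Mul2  regs: r0:9,r1:Add1,r2:8,r3:Mul2,r4:9
  c5: issue ADD r4<-Add2  regs: r0:9,r1:Add1,r2:8,r3:Mul2,r4:Add2
  c6: -  regs: r0:9,r1:Add1,r2:8,r3:Mul2,r4:Add2
  c7: CDB Mul1=9  regs: r0:9,r1:Add1,r2:8,r3:Mul2,r4:Add2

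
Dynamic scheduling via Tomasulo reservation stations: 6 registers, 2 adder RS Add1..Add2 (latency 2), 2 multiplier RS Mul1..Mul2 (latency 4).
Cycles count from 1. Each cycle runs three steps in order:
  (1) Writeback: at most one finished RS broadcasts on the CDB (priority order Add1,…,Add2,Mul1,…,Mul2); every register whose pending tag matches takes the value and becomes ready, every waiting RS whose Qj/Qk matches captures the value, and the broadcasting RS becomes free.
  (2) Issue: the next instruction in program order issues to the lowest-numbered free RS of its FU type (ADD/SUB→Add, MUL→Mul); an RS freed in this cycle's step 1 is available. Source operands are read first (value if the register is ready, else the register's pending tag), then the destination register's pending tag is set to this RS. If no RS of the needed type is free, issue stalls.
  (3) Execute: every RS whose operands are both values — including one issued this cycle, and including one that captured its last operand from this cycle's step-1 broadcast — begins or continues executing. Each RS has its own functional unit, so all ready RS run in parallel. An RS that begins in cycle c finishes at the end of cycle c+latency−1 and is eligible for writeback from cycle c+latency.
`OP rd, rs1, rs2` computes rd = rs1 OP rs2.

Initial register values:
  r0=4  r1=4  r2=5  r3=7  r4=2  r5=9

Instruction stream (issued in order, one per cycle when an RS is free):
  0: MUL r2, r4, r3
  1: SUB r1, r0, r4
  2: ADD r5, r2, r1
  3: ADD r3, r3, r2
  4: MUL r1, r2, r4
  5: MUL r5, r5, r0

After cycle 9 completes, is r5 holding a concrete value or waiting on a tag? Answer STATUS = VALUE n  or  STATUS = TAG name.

c1: issue MUL r2<-Mul1 | r0:4,r1:4,r2:Mul1,r3:7,r4:2,r5:9
c2: issue SUB r1<-Add1 | r0:4,r1:Add1,r2:Mul1,r3:7,r4:2,r5:9
c3: issue ADD r5<-Add2 | r0:4,r1:Add1,r2:Mul1,r3:7,r4:2,r5:Add2
c4: CDB Add1=2; issue ADD r3<-Add1 | r0:4,r1:2,r2:Mul1,r3:Add1,r4:2,r5:Add2
c5: CDB Mul1=14; issue MUL r1<-Mul1 | r0:4,r1:Mul1,r2:14,r3:Add1,r4:2,r5:Add2
c6: issue MUL r5<-Mul2 | r0:4,r1:Mul1,r2:14,r3:Add1,r4:2,r5:Mul2
c7: CDB Add1=21 | r0:4,r1:Mul1,r2:14,r3:21,r4:2,r5:Mul2
c8: CDB Add2=16 | r0:4,r1:Mul1,r2:14,r3:21,r4:2,r5:Mul2
c9: CDB Mul1=28 | r0:4,r1:28,r2:14,r3:21,r4:2,r5:Mul2

STATUS = TAG Mul2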